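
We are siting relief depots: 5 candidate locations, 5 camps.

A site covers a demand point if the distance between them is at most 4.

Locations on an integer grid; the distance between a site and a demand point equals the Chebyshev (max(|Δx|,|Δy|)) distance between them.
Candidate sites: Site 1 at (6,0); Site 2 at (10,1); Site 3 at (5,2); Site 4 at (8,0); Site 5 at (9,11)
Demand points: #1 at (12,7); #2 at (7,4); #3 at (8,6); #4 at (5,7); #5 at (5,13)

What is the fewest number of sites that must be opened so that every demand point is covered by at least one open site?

Coverage sets (demand points within 4 of each site):
  Site 1: {#2}
  Site 2: {#2}
  Site 3: {#2, #3}
  Site 4: {#2}
  Site 5: {#1, #4, #5}
No single site covers all 5 demand points.
But {Site 3, Site 5} covers everything, so the minimum is 2.

2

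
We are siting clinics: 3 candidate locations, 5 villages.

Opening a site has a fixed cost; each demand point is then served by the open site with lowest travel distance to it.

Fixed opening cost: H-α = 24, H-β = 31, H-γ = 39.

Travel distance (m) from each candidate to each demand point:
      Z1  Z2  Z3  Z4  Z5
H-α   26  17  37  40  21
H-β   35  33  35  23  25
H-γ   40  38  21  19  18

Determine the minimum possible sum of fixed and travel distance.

Open {H-α, H-γ}: assign each demand point to its cheapest open site.
  Z1→H-α 26, Z2→H-α 17, Z3→H-γ 21, Z4→H-γ 19, Z5→H-γ 18
  travel distance 101, fixed 63 → total 164.
Compare {H-α}: travel distance 141 + fixed 24 = 165.
Compare {H-γ}: travel distance 136 + fixed 39 = 175.
Compare {H-α, H-β}: travel distance 122 + fixed 55 = 177.
All other subsets cost ≥ 165. Minimum total cost: 164.

164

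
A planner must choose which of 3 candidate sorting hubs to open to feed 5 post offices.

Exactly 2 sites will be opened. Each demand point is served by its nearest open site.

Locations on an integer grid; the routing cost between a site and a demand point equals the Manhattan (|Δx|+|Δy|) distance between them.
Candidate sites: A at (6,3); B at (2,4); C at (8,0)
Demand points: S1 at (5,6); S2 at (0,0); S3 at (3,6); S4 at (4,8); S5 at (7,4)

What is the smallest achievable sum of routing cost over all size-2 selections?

21

Open {A, B}.
  S1→A 4, S2→B 6, S3→B 3, S4→B 6, S5→A 2  ⇒ total 21.
Compare {B, C}: total 25.
Compare {A, C}: total 27.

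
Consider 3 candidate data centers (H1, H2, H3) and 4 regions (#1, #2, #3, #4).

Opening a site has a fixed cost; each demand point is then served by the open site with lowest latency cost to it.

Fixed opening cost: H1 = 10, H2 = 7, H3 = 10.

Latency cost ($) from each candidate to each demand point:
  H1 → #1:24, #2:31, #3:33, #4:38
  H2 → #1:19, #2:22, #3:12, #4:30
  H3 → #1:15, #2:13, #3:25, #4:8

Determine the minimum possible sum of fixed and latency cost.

65

Open {H2, H3}: assign each demand point to its cheapest open site.
  #1→H3 15, #2→H3 13, #3→H2 12, #4→H3 8
  latency cost 48, fixed 17 → total 65.
Compare {H3}: latency cost 61 + fixed 10 = 71.
Compare {H1, H2, H3}: latency cost 48 + fixed 27 = 75.
Compare {H1, H3}: latency cost 61 + fixed 20 = 81.
All other subsets cost ≥ 71. Minimum total cost: 65.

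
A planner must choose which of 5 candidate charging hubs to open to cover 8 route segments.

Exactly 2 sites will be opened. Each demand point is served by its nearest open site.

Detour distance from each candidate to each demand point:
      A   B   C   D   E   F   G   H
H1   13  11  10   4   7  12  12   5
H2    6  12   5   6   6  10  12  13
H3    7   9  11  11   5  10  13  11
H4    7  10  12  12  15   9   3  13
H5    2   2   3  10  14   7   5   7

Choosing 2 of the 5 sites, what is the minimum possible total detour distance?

Open {H1, H5}.
  A→H5 2, B→H5 2, C→H5 3, D→H1 4, E→H1 7, F→H5 7, G→H5 5, H→H1 5  ⇒ total 35.
Compare {H2, H5}: total 38.
Compare {H3, H5}: total 41.
No size-2 selection does better; minimum is 35.

35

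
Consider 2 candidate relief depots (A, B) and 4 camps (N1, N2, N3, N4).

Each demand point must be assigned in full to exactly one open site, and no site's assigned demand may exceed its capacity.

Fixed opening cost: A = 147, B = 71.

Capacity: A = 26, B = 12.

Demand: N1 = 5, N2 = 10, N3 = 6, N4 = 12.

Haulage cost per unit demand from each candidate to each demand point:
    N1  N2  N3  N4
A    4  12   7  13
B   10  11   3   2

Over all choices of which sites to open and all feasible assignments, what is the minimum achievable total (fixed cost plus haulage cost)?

424

Open {A, B}; cheapest assignment that respects the capacities:
  A (cap 26, load 21): N1, N2, N3 — cost 5×4 + 10×12 + 6×7 = 182
  B (cap 12, load 12): N4 — cost 12×2 = 24
  Shipping 206, fixed 218 → total 424.
  Any other capacity-feasible assignment to {A, B} ships for at least 206.
Total demand is 33 and no other set of sites has combined capacity ≥ 33, so {A, B} is the only feasible choice of open sites. Minimum: 424.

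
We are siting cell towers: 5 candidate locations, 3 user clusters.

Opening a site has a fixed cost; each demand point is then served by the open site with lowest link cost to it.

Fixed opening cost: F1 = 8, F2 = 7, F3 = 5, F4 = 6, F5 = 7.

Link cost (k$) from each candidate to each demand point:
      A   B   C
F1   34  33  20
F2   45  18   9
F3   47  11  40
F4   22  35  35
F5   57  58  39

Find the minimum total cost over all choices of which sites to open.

Open {F2, F3, F4}: assign each demand point to its cheapest open site.
  A→F4 22, B→F3 11, C→F2 9
  link cost 42, fixed 18 → total 60.
Compare {F2, F4}: link cost 49 + fixed 13 = 62.
Compare {F2, F3, F4, F5}: link cost 42 + fixed 25 = 67.
Compare {F1, F2, F3, F4}: link cost 42 + fixed 26 = 68.
All other subsets cost ≥ 62. Minimum total cost: 60.

60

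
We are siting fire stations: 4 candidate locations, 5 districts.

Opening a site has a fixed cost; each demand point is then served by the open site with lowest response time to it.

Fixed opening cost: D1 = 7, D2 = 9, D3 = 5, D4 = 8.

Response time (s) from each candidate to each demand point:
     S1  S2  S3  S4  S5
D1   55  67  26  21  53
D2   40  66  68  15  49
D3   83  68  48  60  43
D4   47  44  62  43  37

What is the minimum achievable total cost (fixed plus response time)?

186

Open {D1, D2, D4}: assign each demand point to its cheapest open site.
  S1→D2 40, S2→D4 44, S3→D1 26, S4→D2 15, S5→D4 37
  response time 162, fixed 24 → total 186.
Compare {D1, D4}: response time 175 + fixed 15 = 190.
Compare {D1, D2, D3, D4}: response time 162 + fixed 29 = 191.
Compare {D1, D3, D4}: response time 175 + fixed 20 = 195.
All other subsets cost ≥ 190. Minimum total cost: 186.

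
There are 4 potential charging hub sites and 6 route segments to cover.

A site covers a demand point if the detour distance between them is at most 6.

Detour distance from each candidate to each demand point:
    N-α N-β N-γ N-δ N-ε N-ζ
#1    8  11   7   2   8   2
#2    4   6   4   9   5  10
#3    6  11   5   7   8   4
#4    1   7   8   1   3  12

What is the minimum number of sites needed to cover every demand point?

Coverage sets (demand points within 6 of each site):
  #1: {N-δ, N-ζ}
  #2: {N-α, N-β, N-γ, N-ε}
  #3: {N-α, N-γ, N-ζ}
  #4: {N-α, N-δ, N-ε}
No single site covers all 6 demand points.
But {#1, #2} covers everything, so the minimum is 2.

2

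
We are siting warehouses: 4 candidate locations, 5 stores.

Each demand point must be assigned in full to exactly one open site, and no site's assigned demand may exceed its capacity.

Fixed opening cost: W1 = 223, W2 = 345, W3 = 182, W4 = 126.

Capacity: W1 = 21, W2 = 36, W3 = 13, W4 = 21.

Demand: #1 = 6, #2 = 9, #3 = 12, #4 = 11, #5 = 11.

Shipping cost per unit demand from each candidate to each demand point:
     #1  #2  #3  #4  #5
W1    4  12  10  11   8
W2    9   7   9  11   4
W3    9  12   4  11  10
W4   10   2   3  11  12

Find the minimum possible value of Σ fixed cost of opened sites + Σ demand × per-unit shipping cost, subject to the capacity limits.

744

Open {W2, W4}; cheapest assignment that respects the capacities:
  W2 (cap 36, load 28): #1, #4, #5 — cost 6×9 + 11×11 + 11×4 = 219
  W4 (cap 21, load 21): #2, #3 — cost 9×2 + 12×3 = 54
  Shipping 273, fixed 471 → total 744.
  Any other capacity-feasible assignment to {W2, W4} ships for at least 273.
Compare {W1, W3, W4}: its best feasible assignment gives total 818.
Compare {W2, W3, W4}: its best feasible assignment gives total 926.
Every other set of open sites that can feasibly serve all demand totals ≥ 818 even under its best assignment. Minimum: 744.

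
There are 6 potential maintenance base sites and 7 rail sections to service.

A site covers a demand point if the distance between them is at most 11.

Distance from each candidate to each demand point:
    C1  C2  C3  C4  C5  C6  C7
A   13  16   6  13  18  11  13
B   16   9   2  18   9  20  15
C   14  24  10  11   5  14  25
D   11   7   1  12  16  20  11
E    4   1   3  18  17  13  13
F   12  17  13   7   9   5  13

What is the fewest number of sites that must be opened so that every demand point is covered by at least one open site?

Coverage sets (demand points within 11 of each site):
  A: {C3, C6}
  B: {C2, C3, C5}
  C: {C3, C4, C5}
  D: {C1, C2, C3, C7}
  E: {C1, C2, C3}
  F: {C4, C5, C6}
No single site covers all 7 demand points.
But {D, F} covers everything, so the minimum is 2.

2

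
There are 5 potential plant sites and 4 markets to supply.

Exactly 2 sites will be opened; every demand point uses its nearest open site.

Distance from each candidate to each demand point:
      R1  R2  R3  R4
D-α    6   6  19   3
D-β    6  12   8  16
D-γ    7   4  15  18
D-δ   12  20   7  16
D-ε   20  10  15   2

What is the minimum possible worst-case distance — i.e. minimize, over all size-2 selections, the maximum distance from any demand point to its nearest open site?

7

Open {D-α, D-δ}.
  Farthest demand point is R3 at distance 7 (to D-δ); all others are ≤ 7.
With {D-α, D-β} the worst case is 8.
With {D-β, D-ε} the worst case is 10.
No size-2 selection achieves below 7.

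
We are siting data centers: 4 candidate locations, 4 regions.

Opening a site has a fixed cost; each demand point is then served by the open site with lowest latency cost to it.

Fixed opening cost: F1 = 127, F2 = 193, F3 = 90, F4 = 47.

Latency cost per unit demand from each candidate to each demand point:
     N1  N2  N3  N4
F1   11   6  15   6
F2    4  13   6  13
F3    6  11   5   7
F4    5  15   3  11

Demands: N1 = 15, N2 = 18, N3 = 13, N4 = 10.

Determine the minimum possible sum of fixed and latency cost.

Open {F1, F4}: assign each demand point to its cheapest open site.
  N1→F4 15×5=75, N2→F1 18×6=108, N3→F4 13×3=39, N4→F1 10×6=60
  latency cost 282, fixed 174 → total 456.
Compare {F3}: latency cost 423 + fixed 90 = 513.
Compare {F3, F4}: latency cost 382 + fixed 137 = 519.
Compare {F1, F3}: latency cost 323 + fixed 217 = 540.
All other subsets cost ≥ 513. Minimum total cost: 456.

456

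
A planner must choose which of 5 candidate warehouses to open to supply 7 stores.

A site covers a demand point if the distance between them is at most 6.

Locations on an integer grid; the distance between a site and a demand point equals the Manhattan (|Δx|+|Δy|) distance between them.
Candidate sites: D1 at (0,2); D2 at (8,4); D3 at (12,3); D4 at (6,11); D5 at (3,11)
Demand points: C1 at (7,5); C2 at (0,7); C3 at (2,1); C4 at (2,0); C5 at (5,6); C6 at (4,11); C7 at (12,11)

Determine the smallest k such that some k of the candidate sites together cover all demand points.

Coverage sets (demand points within 6 of each site):
  D1: {C2, C3, C4}
  D2: {C1, C5}
  D3: {}
  D4: {C5, C6, C7}
  D5: {C6}
No 2 sites suffice: every size-2 union leaves at least one demand point uncovered.
But {D1, D2, D4} covers everything, so the minimum is 3.

3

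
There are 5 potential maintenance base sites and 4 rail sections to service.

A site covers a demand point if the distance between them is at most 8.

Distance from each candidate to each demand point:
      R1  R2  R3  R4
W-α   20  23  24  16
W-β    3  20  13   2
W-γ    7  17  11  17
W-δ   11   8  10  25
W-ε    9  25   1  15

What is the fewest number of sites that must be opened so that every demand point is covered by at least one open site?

3

Coverage sets (demand points within 8 of each site):
  W-α: {}
  W-β: {R1, R4}
  W-γ: {R1}
  W-δ: {R2}
  W-ε: {R3}
No 2 sites suffice: every size-2 union leaves at least one demand point uncovered.
But {W-β, W-δ, W-ε} covers everything, so the minimum is 3.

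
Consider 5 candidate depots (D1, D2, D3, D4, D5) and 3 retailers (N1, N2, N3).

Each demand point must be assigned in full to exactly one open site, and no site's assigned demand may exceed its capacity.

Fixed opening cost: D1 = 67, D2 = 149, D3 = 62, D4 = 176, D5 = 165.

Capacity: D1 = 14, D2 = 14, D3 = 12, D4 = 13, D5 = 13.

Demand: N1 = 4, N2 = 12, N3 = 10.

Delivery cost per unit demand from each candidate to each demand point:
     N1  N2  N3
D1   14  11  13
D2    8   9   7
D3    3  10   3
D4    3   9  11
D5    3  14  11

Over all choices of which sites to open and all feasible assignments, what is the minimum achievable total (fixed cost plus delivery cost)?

Open {D2, D3}; cheapest assignment that respects the capacities:
  D2 (cap 14, load 14): N1, N3 — cost 4×8 + 10×7 = 102
  D3 (cap 12, load 12): N2 — cost 12×10 = 120
  Shipping 222, fixed 211 → total 433.
  Any other capacity-feasible assignment to {D2, D3} ships for at least 222.
Compare {D1, D3}: its best feasible assignment gives total 435.
Compare {D1, D2}: its best feasible assignment gives total 450.
Every other set of open sites that can feasibly serve all demand totals ≥ 435 even under its best assignment. Minimum: 433.

433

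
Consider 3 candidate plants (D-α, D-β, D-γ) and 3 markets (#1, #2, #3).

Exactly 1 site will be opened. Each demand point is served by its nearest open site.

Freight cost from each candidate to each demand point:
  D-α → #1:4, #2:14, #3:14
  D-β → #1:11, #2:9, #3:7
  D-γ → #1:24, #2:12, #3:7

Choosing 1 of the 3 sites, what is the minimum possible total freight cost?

27

Open {D-β}.
  #1→D-β 11, #2→D-β 9, #3→D-β 7  ⇒ total 27.
Compare {D-α}: total 32.
Compare {D-γ}: total 43.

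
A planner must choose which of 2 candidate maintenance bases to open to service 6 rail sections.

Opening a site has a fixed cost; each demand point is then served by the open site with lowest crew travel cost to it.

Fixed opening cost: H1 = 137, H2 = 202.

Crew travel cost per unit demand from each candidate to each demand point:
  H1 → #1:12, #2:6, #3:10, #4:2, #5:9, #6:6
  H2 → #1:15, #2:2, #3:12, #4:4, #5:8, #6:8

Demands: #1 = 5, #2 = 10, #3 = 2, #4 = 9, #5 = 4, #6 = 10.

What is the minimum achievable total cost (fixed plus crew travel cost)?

Open {H1}: assign each demand point to its cheapest open site.
  #1→H1 5×12=60, #2→H1 10×6=60, #3→H1 2×10=20, #4→H1 9×2=18, #5→H1 4×9=36, #6→H1 10×6=60
  crew travel cost 254, fixed 137 → total 391.
Compare {H2}: crew travel cost 267 + fixed 202 = 469.
Compare {H1, H2}: crew travel cost 210 + fixed 339 = 549.

391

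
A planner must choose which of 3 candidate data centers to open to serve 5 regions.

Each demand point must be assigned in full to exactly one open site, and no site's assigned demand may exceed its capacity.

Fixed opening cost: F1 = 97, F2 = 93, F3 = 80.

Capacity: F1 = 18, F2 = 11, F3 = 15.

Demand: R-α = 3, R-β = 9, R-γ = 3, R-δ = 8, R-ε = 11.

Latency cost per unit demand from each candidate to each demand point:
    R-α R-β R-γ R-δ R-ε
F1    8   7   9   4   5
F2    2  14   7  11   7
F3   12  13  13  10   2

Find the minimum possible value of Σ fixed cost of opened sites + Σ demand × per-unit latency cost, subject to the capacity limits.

Open {F1, F2, F3}; cheapest assignment that respects the capacities:
  F1 (cap 18, load 17): R-β, R-δ — cost 9×7 + 8×4 = 95
  F2 (cap 11, load 6): R-α, R-γ — cost 3×2 + 3×7 = 27
  F3 (cap 15, load 11): R-ε — cost 11×2 = 22
  Shipping 144, fixed 270 → total 414.
  Any other capacity-feasible assignment to {F1, F2, F3} ships for at least 144.
Total demand is 34 and no other set of sites has combined capacity ≥ 34, so {F1, F2, F3} is the only feasible choice of open sites. Minimum: 414.

414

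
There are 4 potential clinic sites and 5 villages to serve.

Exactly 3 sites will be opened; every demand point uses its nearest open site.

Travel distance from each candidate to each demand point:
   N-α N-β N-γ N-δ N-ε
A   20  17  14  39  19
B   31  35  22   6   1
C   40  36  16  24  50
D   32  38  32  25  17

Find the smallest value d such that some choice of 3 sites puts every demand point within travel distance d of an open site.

20

Open {A, B, C}.
  Farthest demand point is N-α at travel distance 20 (to A); all others are ≤ 20.
With {A, B, D} the worst case is 20.
With {A, C, D} the worst case is 24.
No size-3 selection achieves below 20.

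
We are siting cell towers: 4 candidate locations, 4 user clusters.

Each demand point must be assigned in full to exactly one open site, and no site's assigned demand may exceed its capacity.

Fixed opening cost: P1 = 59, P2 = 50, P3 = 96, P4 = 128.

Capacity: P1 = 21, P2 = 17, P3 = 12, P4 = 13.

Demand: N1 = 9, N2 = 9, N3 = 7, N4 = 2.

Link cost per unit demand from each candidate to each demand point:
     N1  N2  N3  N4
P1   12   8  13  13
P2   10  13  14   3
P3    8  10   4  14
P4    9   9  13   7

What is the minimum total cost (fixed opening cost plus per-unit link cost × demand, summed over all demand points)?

Open {P1, P2}; cheapest assignment that respects the capacities:
  P1 (cap 21, load 16): N2, N3 — cost 9×8 + 7×13 = 163
  P2 (cap 17, load 11): N1, N4 — cost 9×10 + 2×3 = 96
  Shipping 259, fixed 109 → total 368.
  Any other capacity-feasible assignment to {P1, P2} ships for at least 259.
Compare {P1, P3}: its best feasible assignment gives total 389.
Compare {P1, P2, P3}: its best feasible assignment gives total 401.
Every other set of open sites that can feasibly serve all demand totals ≥ 389 even under its best assignment. Minimum: 368.

368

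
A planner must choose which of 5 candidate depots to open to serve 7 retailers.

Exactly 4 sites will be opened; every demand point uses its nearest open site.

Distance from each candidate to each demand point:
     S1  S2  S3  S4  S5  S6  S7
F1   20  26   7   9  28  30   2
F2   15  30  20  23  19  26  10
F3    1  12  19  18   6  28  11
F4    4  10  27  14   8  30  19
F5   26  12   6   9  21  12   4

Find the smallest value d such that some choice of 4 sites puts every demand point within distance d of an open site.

Open {F1, F2, F3, F5}.
  Farthest demand point is S2 at distance 12 (to F3); all others are ≤ 12.
With {F1, F2, F4, F5} the worst case is 12.
With {F1, F3, F4, F5} the worst case is 12.
No size-4 selection achieves below 12.

12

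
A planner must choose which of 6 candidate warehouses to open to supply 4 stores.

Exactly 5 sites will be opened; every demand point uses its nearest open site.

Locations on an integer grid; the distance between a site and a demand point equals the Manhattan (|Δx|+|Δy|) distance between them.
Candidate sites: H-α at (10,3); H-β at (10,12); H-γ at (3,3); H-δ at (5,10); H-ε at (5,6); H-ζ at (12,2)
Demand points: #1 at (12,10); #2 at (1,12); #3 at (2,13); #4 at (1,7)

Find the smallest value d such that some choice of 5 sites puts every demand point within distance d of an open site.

6

Open {H-α, H-β, H-γ, H-δ, H-ε}.
  Farthest demand point is #2 at distance 6 (to H-δ); all others are ≤ 6.
With {H-α, H-β, H-γ, H-δ, H-ζ} the worst case is 6.
With {H-α, H-β, H-δ, H-ε, H-ζ} the worst case is 6.
No size-5 selection achieves below 6.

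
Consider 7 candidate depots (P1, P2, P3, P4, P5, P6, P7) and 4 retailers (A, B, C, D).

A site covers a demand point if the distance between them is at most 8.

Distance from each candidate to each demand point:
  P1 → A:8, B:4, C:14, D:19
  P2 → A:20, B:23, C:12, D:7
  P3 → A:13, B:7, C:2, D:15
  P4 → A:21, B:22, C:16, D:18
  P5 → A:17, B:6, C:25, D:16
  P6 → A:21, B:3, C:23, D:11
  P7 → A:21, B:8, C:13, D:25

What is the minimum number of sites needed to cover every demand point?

3

Coverage sets (demand points within 8 of each site):
  P1: {A, B}
  P2: {D}
  P3: {B, C}
  P4: {}
  P5: {B}
  P6: {B}
  P7: {B}
No 2 sites suffice: every size-2 union leaves at least one demand point uncovered.
But {P1, P2, P3} covers everything, so the minimum is 3.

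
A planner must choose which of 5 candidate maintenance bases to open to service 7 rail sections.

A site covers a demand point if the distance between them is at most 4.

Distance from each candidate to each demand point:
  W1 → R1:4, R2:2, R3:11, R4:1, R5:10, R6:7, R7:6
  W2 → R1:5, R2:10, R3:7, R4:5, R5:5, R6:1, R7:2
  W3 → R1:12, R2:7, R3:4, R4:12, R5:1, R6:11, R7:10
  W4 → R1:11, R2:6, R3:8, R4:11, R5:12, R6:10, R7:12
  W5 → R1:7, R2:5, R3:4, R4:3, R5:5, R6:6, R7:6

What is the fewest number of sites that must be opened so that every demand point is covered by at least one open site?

3

Coverage sets (demand points within 4 of each site):
  W1: {R1, R2, R4}
  W2: {R6, R7}
  W3: {R3, R5}
  W4: {}
  W5: {R3, R4}
No 2 sites suffice: every size-2 union leaves at least one demand point uncovered.
But {W1, W2, W3} covers everything, so the minimum is 3.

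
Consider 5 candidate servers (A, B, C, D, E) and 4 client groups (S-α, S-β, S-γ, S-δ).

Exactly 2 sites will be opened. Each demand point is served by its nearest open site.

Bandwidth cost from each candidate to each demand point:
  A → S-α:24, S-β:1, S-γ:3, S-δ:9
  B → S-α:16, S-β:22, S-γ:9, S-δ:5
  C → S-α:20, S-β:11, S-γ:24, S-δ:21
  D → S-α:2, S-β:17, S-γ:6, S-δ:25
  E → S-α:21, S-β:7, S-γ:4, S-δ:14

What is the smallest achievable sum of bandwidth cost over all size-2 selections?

15

Open {A, D}.
  S-α→D 2, S-β→A 1, S-γ→A 3, S-δ→A 9  ⇒ total 15.
Compare {A, B}: total 25.
Compare {D, E}: total 27.
No size-2 selection does better; minimum is 15.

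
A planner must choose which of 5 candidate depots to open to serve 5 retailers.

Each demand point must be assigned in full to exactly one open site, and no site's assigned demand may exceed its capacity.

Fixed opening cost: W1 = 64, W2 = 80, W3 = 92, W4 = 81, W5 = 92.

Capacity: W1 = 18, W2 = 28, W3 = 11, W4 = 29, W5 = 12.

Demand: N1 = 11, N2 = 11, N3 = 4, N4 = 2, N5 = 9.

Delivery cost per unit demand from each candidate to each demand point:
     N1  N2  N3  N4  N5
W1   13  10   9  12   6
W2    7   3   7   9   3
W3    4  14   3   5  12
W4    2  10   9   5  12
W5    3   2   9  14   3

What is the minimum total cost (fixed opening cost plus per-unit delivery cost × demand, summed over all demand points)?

Open {W2, W4}; cheapest assignment that respects the capacities:
  W2 (cap 28, load 24): N2, N3, N5 — cost 11×3 + 4×7 + 9×3 = 88
  W4 (cap 29, load 13): N1, N4 — cost 11×2 + 2×5 = 32
  Shipping 120, fixed 161 → total 281.
  Any other capacity-feasible assignment to {W2, W4} ships for at least 120.
Compare {W2, W5}: its best feasible assignment gives total 311.
Compare {W2, W3}: its best feasible assignment gives total 322.
Every other set of open sites that can feasibly serve all demand totals ≥ 311 even under its best assignment. Minimum: 281.

281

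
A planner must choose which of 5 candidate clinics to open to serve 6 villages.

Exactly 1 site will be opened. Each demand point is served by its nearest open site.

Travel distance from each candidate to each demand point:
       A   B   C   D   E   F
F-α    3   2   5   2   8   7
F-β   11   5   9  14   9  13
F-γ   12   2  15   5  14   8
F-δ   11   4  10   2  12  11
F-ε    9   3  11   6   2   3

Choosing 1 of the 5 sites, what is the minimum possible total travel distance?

27

Open {F-α}.
  A→F-α 3, B→F-α 2, C→F-α 5, D→F-α 2, E→F-α 8, F→F-α 7  ⇒ total 27.
Compare {F-ε}: total 34.
Compare {F-δ}: total 50.
No size-1 selection does better; minimum is 27.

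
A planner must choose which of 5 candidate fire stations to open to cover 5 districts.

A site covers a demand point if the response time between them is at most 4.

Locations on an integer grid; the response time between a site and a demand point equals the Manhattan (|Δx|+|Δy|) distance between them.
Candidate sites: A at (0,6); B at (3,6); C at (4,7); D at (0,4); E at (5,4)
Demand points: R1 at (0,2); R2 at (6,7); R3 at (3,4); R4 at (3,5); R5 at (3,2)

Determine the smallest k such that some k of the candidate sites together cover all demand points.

2

Coverage sets (demand points within 4 of each site):
  A: {R1, R4}
  B: {R2, R3, R4, R5}
  C: {R2, R3, R4}
  D: {R1, R3, R4}
  E: {R2, R3, R4, R5}
No single site covers all 5 demand points.
But {A, B} covers everything, so the minimum is 2.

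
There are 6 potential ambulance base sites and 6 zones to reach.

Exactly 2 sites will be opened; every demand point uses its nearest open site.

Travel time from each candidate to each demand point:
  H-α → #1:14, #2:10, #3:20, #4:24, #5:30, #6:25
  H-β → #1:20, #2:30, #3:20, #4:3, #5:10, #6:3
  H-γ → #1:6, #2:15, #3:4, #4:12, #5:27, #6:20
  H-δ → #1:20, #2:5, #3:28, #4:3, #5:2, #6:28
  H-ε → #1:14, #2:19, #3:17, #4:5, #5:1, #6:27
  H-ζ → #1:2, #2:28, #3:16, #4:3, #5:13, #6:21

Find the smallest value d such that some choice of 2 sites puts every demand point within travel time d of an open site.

Open {H-β, H-γ}.
  Farthest demand point is #2 at travel time 15 (to H-γ); all others are ≤ 15.
With {H-β, H-ε} the worst case is 19.
With {H-α, H-β} the worst case is 20.
No size-2 selection achieves below 15.

15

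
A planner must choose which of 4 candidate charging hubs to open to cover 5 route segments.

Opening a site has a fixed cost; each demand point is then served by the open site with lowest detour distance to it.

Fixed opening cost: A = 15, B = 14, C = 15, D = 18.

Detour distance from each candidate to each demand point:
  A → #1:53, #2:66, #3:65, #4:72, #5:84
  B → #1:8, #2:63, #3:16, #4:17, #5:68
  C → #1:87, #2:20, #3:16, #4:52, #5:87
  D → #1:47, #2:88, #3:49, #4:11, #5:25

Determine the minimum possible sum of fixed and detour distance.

Open {B, C, D}: assign each demand point to its cheapest open site.
  #1→B 8, #2→C 20, #3→B 16, #4→D 11, #5→D 25
  detour distance 80, fixed 47 → total 127.
Compare {A, B, C, D}: detour distance 80 + fixed 62 = 142.
Compare {C, D}: detour distance 119 + fixed 33 = 152.
Compare {B, D}: detour distance 123 + fixed 32 = 155.
All other subsets cost ≥ 142. Minimum total cost: 127.

127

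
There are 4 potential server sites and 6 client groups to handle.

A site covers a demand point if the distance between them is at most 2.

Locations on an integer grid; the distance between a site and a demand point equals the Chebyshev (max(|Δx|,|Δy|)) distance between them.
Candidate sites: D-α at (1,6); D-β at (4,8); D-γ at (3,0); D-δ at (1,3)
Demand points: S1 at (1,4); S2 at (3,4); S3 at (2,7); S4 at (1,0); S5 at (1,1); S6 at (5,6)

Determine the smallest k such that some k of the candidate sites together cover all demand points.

Coverage sets (demand points within 2 of each site):
  D-α: {S1, S2, S3}
  D-β: {S3, S6}
  D-γ: {S4, S5}
  D-δ: {S1, S2, S5}
No 2 sites suffice: every size-2 union leaves at least one demand point uncovered.
But {D-α, D-β, D-γ} covers everything, so the minimum is 3.

3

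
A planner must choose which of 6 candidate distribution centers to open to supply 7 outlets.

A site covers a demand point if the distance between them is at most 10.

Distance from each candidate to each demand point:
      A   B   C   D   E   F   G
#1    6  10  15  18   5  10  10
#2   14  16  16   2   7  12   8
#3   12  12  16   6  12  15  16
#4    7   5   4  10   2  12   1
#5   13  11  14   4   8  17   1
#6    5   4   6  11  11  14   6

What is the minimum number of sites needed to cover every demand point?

2

Coverage sets (demand points within 10 of each site):
  #1: {A, B, E, F, G}
  #2: {D, E, G}
  #3: {D}
  #4: {A, B, C, D, E, G}
  #5: {D, E, G}
  #6: {A, B, C, G}
No single site covers all 7 demand points.
But {#1, #4} covers everything, so the minimum is 2.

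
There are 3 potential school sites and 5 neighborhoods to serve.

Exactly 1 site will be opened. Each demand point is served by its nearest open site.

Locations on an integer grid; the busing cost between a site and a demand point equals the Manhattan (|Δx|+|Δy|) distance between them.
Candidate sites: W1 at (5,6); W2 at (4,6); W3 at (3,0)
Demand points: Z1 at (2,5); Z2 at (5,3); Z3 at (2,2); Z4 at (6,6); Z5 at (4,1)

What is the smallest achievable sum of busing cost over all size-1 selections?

Open {W2}.
  Z1→W2 3, Z2→W2 4, Z3→W2 6, Z4→W2 2, Z5→W2 5  ⇒ total 20.
Compare {W1}: total 21.
Compare {W3}: total 25.

20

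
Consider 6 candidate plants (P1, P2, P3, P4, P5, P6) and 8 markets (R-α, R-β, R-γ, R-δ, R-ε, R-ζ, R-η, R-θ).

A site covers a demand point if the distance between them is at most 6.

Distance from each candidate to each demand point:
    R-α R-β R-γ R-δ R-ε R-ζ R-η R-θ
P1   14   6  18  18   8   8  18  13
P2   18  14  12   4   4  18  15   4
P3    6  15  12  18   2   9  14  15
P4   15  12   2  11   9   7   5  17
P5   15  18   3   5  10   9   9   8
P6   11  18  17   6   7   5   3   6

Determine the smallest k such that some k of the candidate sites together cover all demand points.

Coverage sets (demand points within 6 of each site):
  P1: {R-β}
  P2: {R-δ, R-ε, R-θ}
  P3: {R-α, R-ε}
  P4: {R-γ, R-η}
  P5: {R-γ, R-δ}
  P6: {R-δ, R-ζ, R-η, R-θ}
No 3 sites suffice: every size-3 union leaves at least one demand point uncovered.
But {P1, P3, P4, P6} covers everything, so the minimum is 4.

4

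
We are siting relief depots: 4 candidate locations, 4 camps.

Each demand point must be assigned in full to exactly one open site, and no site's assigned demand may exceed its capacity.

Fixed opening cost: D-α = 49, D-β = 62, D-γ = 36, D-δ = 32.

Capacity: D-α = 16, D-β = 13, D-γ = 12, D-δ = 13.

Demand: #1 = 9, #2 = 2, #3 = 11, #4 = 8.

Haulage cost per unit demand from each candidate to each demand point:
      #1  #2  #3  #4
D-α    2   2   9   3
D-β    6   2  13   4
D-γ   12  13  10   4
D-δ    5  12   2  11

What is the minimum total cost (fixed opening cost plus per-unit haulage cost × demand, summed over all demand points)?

193

Open {D-α, D-γ, D-δ}; cheapest assignment that respects the capacities:
  D-α (cap 16, load 11): #1, #2 — cost 9×2 + 2×2 = 22
  D-γ (cap 12, load 8): #4 — cost 8×4 = 32
  D-δ (cap 13, load 11): #3 — cost 11×2 = 22
  Shipping 76, fixed 117 → total 193.
  Any other capacity-feasible assignment to {D-α, D-γ, D-δ} ships for at least 76.
Compare {D-α, D-β, D-δ}: its best feasible assignment gives total 219.
Compare {D-β, D-γ, D-δ}: its best feasible assignment gives total 242.
Every other set of open sites that can feasibly serve all demand totals ≥ 219 even under its best assignment. Minimum: 193.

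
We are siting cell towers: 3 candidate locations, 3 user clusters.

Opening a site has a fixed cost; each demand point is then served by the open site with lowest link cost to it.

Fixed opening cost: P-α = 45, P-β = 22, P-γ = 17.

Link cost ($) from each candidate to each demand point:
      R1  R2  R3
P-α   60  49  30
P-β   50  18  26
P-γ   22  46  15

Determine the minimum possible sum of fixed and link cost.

94

Open {P-β, P-γ}: assign each demand point to its cheapest open site.
  R1→P-γ 22, R2→P-β 18, R3→P-γ 15
  link cost 55, fixed 39 → total 94.
Compare {P-γ}: link cost 83 + fixed 17 = 100.
Compare {P-β}: link cost 94 + fixed 22 = 116.
Compare {P-α, P-β, P-γ}: link cost 55 + fixed 84 = 139.
All other subsets cost ≥ 100. Minimum total cost: 94.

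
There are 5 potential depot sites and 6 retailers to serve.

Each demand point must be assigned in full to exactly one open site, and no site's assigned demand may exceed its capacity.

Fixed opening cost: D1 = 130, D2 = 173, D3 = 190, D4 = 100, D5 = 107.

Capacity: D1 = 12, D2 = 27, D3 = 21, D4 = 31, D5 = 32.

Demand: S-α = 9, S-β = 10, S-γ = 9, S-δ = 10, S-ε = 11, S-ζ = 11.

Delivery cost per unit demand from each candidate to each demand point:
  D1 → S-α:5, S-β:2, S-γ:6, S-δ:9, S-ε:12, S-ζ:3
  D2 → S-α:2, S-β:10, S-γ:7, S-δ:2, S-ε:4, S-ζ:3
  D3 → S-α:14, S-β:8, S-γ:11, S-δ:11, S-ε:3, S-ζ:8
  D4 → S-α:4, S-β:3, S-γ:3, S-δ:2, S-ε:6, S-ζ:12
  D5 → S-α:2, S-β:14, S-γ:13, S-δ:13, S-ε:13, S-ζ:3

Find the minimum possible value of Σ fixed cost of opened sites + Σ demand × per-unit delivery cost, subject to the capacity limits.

Open {D4, D5}; cheapest assignment that respects the capacities:
  D4 (cap 31, load 29): S-β, S-γ, S-δ — cost 10×3 + 9×3 + 10×2 = 77
  D5 (cap 32, load 31): S-α, S-ε, S-ζ — cost 9×2 + 11×13 + 11×3 = 194
  Shipping 271, fixed 207 → total 478.
  Any other capacity-feasible assignment to {D4, D5} ships for at least 271.
Compare {D1, D4, D5}: its best feasible assignment gives total 521.
Compare {D2, D4, D5}: its best feasible assignment gives total 552.
Every other set of open sites that can feasibly serve all demand totals ≥ 521 even under its best assignment. Minimum: 478.

478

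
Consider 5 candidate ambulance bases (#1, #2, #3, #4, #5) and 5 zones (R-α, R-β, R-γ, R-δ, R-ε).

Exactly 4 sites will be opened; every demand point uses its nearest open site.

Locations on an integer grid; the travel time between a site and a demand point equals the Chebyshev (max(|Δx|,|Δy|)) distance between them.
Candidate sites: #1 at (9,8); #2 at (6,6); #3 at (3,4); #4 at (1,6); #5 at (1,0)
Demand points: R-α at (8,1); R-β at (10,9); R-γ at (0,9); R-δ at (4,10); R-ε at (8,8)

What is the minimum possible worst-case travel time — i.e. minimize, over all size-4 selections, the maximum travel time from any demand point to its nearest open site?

5

Open {#1, #2, #3, #4}.
  Farthest demand point is R-α at travel time 5 (to #2); all others are ≤ 5.
With {#1, #2, #3, #5} the worst case is 5.
With {#1, #2, #4, #5} the worst case is 5.
No size-4 selection achieves below 5.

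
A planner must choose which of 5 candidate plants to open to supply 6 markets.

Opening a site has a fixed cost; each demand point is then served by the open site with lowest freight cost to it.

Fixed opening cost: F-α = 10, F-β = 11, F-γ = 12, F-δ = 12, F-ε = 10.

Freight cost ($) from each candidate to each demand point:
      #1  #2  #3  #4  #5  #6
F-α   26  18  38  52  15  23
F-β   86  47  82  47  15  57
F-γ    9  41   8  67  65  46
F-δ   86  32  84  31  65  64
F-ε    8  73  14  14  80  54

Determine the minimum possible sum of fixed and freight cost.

Open {F-α, F-ε}: assign each demand point to its cheapest open site.
  #1→F-ε 8, #2→F-α 18, #3→F-ε 14, #4→F-ε 14, #5→F-α 15, #6→F-α 23
  freight cost 92, fixed 20 → total 112.
Compare {F-α, F-γ, F-ε}: freight cost 86 + fixed 32 = 118.
Compare {F-α, F-β, F-ε}: freight cost 92 + fixed 31 = 123.
Compare {F-α, F-δ, F-ε}: freight cost 92 + fixed 32 = 124.
All other subsets cost ≥ 118. Minimum total cost: 112.

112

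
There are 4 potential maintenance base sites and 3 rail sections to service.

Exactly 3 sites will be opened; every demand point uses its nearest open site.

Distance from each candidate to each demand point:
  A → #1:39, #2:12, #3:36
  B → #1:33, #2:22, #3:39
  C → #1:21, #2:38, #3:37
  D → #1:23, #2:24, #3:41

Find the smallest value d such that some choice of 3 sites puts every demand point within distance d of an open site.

Open {A, B, C}.
  Farthest demand point is #3 at distance 36 (to A); all others are ≤ 36.
With {A, B, D} the worst case is 36.
With {A, C, D} the worst case is 36.
No size-3 selection achieves below 36.

36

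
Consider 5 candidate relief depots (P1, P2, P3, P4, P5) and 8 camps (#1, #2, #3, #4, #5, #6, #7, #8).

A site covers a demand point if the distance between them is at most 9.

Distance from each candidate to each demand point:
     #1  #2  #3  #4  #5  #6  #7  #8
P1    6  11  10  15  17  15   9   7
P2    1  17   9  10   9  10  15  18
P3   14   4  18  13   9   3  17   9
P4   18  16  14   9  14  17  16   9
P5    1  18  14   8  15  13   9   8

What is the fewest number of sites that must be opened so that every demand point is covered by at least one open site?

Coverage sets (demand points within 9 of each site):
  P1: {#1, #7, #8}
  P2: {#1, #3, #5}
  P3: {#2, #5, #6, #8}
  P4: {#4, #8}
  P5: {#1, #4, #7, #8}
No 2 sites suffice: every size-2 union leaves at least one demand point uncovered.
But {P2, P3, P5} covers everything, so the minimum is 3.

3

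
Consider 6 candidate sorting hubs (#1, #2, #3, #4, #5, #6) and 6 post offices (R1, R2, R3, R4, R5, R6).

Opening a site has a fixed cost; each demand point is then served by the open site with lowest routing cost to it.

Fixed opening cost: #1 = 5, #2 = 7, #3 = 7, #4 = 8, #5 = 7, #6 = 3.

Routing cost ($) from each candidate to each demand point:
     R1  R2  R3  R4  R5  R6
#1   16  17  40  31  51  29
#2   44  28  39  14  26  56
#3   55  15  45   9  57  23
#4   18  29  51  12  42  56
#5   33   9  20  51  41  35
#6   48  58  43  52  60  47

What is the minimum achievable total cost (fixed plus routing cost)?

Open {#1, #2, #3, #5}: assign each demand point to its cheapest open site.
  R1→#1 16, R2→#5 9, R3→#5 20, R4→#3 9, R5→#2 26, R6→#3 23
  routing cost 103, fixed 26 → total 129.
Compare {#1, #2, #3, #5, #6}: routing cost 103 + fixed 29 = 132.
Compare {#1, #2, #5}: routing cost 114 + fixed 19 = 133.
Compare {#2, #3, #4, #5}: routing cost 105 + fixed 29 = 134.
All other subsets cost ≥ 132. Minimum total cost: 129.

129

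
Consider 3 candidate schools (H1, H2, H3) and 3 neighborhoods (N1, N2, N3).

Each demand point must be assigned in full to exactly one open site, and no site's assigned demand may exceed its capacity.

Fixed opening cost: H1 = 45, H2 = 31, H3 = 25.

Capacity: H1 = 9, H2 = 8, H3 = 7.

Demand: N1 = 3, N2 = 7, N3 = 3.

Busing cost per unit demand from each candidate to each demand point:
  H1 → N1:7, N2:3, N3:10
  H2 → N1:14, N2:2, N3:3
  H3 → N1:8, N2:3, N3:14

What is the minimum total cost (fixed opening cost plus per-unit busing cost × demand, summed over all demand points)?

Open {H2, H3}; cheapest assignment that respects the capacities:
  H2 (cap 8, load 6): N1, N3 — cost 3×14 + 3×3 = 51
  H3 (cap 7, load 7): N2 — cost 7×3 = 21
  Shipping 72, fixed 56 → total 128.
  Any other capacity-feasible assignment to {H2, H3} ships for at least 72.
Compare {H1, H2}: its best feasible assignment gives total 141.
Compare {H1, H3}: its best feasible assignment gives total 142.
Every other set of open sites that can feasibly serve all demand totals ≥ 141 even under its best assignment. Minimum: 128.

128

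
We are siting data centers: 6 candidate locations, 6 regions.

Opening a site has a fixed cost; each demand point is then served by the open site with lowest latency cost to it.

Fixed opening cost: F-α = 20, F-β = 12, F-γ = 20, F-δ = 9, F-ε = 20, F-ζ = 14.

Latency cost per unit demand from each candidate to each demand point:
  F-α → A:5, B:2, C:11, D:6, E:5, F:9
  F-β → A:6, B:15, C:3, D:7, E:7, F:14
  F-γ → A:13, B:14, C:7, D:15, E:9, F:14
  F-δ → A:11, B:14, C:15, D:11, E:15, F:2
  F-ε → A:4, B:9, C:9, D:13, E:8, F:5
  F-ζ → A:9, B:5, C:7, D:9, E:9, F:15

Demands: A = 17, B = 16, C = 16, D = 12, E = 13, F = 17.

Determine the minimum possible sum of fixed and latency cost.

377

Open {F-α, F-β, F-δ}: assign each demand point to its cheapest open site.
  A→F-α 17×5=85, B→F-α 16×2=32, C→F-β 16×3=48, D→F-α 12×6=72, E→F-α 13×5=65, F→F-δ 17×2=34
  latency cost 336, fixed 41 → total 377.
Compare {F-α, F-β, F-δ, F-ε}: latency cost 319 + fixed 61 = 380.
Compare {F-α, F-β, F-δ, F-ζ}: latency cost 336 + fixed 55 = 391.
Compare {F-α, F-β, F-δ, F-ε, F-ζ}: latency cost 319 + fixed 75 = 394.
All other subsets cost ≥ 380. Minimum total cost: 377.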